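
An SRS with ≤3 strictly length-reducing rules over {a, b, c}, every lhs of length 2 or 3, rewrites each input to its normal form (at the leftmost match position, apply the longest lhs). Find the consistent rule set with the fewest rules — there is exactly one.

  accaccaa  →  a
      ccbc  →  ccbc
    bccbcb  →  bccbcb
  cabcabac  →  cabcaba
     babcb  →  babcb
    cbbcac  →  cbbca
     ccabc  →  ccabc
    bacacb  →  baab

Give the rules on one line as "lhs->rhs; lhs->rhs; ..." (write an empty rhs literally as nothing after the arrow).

aaa->; ac->a

  | accaccaa => acaccaa => aaccaa => aacaa => aaaa => a
  | ccbc
  | bccbcb
  | cabcabac => cabcaba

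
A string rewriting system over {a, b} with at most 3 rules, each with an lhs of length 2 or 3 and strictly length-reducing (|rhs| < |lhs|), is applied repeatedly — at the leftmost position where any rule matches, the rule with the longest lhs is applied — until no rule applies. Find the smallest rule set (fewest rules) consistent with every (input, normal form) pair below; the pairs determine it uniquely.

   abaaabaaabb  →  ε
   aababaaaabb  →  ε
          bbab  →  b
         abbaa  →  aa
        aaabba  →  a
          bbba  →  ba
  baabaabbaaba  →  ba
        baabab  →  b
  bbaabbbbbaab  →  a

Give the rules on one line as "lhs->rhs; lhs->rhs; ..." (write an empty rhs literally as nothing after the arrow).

  | abaaabaaabb => baaabaaabb => baabaaabb => babaaabb => aaaabb => aaabb => aabb => abb => bb => ε
  | aababaaaabb => ababaaaabb => babaaaabb => aaaaabb => aaaabb => aaabb => aabb => abb => bb => ε
  | bbab => ab => b
  | abbaa => bbaa => aa

ab->b; bab->a; bb->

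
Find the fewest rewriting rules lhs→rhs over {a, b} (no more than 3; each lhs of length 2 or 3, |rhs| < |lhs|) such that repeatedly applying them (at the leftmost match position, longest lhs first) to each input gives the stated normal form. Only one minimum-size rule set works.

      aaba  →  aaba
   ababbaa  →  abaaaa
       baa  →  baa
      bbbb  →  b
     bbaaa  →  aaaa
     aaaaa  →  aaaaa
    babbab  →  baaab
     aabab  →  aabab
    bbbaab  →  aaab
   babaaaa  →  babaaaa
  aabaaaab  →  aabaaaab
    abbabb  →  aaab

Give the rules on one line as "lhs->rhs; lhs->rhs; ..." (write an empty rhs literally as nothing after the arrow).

  | aaba
  | ababbaa => abaaaa
  | baa
  | bbbb => bbb => bb => b

bb->b; bba->aa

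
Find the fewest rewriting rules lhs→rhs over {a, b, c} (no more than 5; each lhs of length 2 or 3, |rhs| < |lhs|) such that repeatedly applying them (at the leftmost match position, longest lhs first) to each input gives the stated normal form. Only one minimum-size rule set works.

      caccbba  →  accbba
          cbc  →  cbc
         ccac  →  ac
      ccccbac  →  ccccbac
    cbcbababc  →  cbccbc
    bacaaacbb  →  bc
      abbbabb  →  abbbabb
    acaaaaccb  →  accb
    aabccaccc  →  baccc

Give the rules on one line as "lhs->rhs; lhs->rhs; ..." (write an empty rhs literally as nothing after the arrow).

  | caccbba => accbba
  | cbc
  | ccac => cac => ac
  | ccccbac

aa->; aba->cc; bcb->bc; ca->a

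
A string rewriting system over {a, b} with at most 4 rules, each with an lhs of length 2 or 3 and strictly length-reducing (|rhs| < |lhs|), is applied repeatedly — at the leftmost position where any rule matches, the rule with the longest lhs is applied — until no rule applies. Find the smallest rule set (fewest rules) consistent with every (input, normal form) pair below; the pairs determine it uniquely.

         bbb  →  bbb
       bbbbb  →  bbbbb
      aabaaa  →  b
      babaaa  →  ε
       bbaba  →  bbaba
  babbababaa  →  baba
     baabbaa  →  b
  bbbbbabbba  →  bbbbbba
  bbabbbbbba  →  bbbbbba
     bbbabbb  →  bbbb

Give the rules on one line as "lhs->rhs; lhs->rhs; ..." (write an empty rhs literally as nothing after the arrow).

  | bbb
  | bbbbb
  | aabaaa => aaa => b
  | babaaa => baa => ε

aaa->b; abb->; baa->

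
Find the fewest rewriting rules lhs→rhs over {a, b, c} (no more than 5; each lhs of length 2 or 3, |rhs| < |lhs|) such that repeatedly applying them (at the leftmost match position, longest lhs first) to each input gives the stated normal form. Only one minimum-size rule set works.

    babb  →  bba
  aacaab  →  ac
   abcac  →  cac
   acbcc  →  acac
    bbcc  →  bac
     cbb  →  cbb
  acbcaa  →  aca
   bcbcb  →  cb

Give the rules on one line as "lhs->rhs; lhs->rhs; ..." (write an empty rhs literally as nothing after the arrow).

  | babb => bba
  | aacaab => acaab => acab => ac
  | abcac => cac
  | acbcc => acac

aa->a; ab->; abb->ba; bc->a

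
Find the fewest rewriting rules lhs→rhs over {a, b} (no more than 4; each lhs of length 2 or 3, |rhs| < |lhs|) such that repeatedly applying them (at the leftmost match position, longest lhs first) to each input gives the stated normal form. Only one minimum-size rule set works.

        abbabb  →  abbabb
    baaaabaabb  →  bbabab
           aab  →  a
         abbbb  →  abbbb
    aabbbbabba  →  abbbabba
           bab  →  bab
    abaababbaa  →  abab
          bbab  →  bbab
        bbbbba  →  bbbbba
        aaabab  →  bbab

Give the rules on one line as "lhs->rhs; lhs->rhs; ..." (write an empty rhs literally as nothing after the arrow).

  | abbabb
  | baaaabaabb => bbabaabb => bbabab
  | aab => a
  | abbbb

aa->; aaa->b; aab->a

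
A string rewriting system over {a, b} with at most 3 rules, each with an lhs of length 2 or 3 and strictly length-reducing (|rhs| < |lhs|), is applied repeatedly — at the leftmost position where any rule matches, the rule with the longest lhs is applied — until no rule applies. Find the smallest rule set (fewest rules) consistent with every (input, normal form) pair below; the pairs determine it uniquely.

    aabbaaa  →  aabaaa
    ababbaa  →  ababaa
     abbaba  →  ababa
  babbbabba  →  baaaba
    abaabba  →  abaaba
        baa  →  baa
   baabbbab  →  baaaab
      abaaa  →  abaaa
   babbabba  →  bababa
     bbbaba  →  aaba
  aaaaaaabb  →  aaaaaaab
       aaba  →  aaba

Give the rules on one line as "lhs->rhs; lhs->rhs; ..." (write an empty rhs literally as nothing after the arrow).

bb->b; bbb->a

  | aabbaaa => aabaaa
  | ababbaa => ababaa
  | abbaba => ababa
  | babbbabba => baaabba => baaaba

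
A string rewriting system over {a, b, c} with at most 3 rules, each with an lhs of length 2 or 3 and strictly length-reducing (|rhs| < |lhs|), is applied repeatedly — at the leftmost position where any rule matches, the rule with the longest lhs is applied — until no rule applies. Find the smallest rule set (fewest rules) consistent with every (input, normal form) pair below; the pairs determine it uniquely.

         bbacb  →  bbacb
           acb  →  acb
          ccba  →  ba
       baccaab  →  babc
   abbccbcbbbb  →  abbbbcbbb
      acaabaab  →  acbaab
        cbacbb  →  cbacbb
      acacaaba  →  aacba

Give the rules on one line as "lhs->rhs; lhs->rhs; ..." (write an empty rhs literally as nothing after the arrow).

ca->a; caa->c; ccb->bc

  | bbacb
  | acb
  | ccba => bca => ba
  | baccaab => baccb => babc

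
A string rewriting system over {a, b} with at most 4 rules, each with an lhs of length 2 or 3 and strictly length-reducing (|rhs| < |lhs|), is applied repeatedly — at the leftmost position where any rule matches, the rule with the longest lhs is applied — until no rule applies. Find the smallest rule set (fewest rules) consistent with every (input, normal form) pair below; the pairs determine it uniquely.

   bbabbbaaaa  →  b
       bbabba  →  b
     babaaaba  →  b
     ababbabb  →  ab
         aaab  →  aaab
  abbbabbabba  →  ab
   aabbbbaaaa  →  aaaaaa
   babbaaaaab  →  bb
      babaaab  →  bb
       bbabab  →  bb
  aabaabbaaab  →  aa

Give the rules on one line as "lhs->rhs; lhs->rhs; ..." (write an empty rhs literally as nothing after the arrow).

abb->a; ba->b; bba->ba

  | bbabbbaaaa => babbbaaaa => bbbbaaaa => bbbaaaa => bbaaaa => baaaa => baaa => baa => ba => b
  | bbabba => babba => bbba => bba => ba => b
  | babaaaba => bbaaaba => baaaba => baaba => baba => bba => ba => b
  | ababbabb => abbbabb => ababb => abbb => ab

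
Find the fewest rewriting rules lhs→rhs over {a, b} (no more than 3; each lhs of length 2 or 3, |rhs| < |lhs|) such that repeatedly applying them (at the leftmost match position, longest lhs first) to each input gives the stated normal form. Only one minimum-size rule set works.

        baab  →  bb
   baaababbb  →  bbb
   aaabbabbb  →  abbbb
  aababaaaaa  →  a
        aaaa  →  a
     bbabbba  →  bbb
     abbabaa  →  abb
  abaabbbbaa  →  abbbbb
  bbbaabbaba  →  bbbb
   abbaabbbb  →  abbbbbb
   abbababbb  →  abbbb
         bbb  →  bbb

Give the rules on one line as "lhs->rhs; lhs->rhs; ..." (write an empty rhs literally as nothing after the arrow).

  | baab => bb
  | baaababbb => bababbb => babbb => bbb
  | aaabbabbb => aabbabbb => abbabbb => abbbb
  | aababaaaaa => ababaaaaa => abaaaaa => abaaa => aba => a

aa->a; ba->; baa->b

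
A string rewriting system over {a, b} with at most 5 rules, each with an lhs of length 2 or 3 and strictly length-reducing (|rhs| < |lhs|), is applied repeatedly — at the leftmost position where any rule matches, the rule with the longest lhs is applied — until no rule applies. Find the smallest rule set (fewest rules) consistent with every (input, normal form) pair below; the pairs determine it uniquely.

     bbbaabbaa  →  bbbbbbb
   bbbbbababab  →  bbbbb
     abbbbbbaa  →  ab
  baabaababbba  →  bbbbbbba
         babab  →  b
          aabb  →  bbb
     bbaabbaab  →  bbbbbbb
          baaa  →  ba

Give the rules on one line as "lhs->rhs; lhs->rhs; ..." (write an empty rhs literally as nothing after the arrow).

aa->b; aaa->a; abb->ab; bab->b

  | bbbaabbaa => bbbbbbaa => bbbbbbb
  | bbbbbababab => bbbbbabab => bbbbbab => bbbbb
  | abbbbbbaa => abbbbbaa => abbbbaa => abbbaa => abbaa => abaa => abb => ab
  | baabaababbba => bbbaababbba => bbbbbabbba => bbbbbbba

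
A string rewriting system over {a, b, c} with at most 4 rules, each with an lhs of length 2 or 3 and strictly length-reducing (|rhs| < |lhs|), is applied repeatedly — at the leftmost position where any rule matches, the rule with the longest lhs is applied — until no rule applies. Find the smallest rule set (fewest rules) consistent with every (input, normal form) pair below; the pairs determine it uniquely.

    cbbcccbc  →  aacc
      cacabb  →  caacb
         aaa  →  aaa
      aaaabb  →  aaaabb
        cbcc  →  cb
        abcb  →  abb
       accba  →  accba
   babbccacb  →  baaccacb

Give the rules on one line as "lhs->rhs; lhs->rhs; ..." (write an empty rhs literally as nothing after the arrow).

bbc->ac; bc->b; cab->ac; ccc->ba

  | cbbcccbc => cacccbc => cababc => acabc => aacc
  | cacabb => caacb
  | aaa
  | aaaabb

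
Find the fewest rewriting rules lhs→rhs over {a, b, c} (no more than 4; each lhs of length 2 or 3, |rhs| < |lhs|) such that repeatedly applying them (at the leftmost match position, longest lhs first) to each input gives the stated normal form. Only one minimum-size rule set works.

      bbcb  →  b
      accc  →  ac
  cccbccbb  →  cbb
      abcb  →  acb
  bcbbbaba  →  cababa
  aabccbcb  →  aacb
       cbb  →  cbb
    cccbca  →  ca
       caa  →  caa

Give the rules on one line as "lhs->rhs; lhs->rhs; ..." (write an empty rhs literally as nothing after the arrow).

  | bbcb => b
  | accc => acc => ac
  | cccbccbb => ccbccbb => cbccbb => cccbb => ccbb => cbb
  | abcb => acb

bbb->ab; bbc->; bc->c; cc->c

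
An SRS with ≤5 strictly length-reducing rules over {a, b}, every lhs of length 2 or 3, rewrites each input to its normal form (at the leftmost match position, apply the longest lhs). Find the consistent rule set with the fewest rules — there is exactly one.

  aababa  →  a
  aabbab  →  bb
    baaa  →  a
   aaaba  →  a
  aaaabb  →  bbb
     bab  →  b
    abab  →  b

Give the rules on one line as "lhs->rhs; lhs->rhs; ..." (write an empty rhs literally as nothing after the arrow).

aa->b; ab->b; ba->a; bba->

  | aababa => bbaba => ba => a
  | aabbab => bbbab => bb
  | baaa => aaa => ba => a
  | aaaba => baba => aba => ba => a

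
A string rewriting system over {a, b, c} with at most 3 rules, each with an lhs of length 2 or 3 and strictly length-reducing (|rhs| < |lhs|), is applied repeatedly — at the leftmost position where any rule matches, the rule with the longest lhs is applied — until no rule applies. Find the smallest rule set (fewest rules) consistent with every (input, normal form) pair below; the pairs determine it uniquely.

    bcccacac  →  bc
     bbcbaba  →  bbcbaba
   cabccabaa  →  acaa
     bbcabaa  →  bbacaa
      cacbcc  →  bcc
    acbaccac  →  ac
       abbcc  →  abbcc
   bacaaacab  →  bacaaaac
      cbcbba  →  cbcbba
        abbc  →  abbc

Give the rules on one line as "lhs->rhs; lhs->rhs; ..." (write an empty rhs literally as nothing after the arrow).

  | bcccacac => bccac => bc
  | bbcbaba
  | cabccabaa => acccabaa => accacaa => acaa
  | bbcabaa => bbacaa

acb->; cab->ac; cac->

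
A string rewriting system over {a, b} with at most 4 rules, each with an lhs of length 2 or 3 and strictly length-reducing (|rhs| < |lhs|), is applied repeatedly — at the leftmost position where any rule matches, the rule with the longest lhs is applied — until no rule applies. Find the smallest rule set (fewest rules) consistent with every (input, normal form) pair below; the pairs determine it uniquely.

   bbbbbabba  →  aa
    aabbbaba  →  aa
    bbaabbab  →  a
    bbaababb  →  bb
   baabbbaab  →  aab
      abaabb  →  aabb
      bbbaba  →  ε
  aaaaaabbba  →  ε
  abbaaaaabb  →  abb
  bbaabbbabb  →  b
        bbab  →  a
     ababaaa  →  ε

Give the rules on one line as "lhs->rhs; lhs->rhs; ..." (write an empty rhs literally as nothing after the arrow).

aaa->; ba->; bab->aa; bbb->b

  | bbbbbabba => bbbabba => babba => aaba => aa
  | aabbbaba => aababa => aaaaa => aa
  | bbaabbab => babbab => aabab => aaaa => a
  | bbaababb => bababb => aaabb => bb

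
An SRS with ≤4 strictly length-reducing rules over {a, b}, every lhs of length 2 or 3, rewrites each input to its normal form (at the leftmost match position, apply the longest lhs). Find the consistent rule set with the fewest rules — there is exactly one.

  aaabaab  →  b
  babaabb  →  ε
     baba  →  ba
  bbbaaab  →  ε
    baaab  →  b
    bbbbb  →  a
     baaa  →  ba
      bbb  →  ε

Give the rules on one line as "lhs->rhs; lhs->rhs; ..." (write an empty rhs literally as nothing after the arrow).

  | aaabaab => abaab => aab => b
  | babaabb => baabb => bbb => ab => ε
  | baba => ba
  | bbbaaab => abaaab => aaab => ab => ε

aa->; ab->; bb->a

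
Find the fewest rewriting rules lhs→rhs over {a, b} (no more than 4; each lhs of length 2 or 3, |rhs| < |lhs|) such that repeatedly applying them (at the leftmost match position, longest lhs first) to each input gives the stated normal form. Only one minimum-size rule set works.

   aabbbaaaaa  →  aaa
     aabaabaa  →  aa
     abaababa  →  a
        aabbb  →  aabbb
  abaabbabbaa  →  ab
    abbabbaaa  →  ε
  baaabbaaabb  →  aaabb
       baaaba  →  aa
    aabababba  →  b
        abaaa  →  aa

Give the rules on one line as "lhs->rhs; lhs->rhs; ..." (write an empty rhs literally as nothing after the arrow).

aba->; ba->a; bba->b

  | aabbbaaaaa => aabbaaaa => aabaaa => aaa
  | aabaabaa => aabaa => aa
  | abaababa => ababa => ba => a
  | aabbb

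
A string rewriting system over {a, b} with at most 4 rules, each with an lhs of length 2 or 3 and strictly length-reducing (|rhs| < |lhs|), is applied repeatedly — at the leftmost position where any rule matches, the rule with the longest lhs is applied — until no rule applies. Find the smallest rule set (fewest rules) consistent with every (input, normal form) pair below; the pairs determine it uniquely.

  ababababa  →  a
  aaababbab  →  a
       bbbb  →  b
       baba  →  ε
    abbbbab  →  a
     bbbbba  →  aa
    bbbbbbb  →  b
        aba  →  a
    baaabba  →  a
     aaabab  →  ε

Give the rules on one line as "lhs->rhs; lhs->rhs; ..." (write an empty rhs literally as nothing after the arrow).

  | ababababa => bbbababa => ababa => bbba => a
  | aaababbab => aabbbbab => abbbbab => bbbbab => bab => bb => a
  | bbbb => b
  | baba => bbb => ε

ab->b; aba->bb; bb->a; bbb->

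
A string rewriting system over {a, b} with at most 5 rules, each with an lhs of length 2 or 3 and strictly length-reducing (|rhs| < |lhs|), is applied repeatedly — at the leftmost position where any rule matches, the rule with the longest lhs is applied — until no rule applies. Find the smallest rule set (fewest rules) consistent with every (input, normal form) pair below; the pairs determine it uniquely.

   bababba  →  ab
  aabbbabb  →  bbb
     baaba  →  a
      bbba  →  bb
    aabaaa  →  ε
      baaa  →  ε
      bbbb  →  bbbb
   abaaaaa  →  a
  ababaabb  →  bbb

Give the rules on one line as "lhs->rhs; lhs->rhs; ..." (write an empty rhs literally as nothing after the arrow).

aa->; aaa->b; ba->; bab->

  | bababba => abba => ab
  | aabbbabb => bbbabb => bbb
  | baaba => aba => a
  | bbba => bb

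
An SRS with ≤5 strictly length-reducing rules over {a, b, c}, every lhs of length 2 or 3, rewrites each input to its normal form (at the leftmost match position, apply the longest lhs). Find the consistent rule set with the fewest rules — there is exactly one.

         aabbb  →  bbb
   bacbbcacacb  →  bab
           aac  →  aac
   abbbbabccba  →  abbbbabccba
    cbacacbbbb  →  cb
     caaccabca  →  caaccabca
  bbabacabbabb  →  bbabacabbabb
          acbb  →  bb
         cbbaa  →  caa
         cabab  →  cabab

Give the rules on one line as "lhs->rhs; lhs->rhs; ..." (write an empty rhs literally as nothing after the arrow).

  | aabbb => bbb
  | bacbbcacacb => bbbcacacb => baacacb => baacb => bab
  | aac
  | abbbbabccba

aab->b; acb->b; bbc->a; cbb->c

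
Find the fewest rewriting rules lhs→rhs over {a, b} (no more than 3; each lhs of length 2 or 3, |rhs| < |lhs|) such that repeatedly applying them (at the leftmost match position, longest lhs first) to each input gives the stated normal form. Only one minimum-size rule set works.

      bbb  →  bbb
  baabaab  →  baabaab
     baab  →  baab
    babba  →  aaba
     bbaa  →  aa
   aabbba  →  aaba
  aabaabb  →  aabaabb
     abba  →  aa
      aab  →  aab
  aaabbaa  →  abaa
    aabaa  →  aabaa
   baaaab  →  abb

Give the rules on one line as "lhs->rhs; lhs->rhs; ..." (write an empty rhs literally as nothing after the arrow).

  | bbb
  | baabaab
  | baab
  | babba => aaba

aaa->ab; bab->aa; bba->a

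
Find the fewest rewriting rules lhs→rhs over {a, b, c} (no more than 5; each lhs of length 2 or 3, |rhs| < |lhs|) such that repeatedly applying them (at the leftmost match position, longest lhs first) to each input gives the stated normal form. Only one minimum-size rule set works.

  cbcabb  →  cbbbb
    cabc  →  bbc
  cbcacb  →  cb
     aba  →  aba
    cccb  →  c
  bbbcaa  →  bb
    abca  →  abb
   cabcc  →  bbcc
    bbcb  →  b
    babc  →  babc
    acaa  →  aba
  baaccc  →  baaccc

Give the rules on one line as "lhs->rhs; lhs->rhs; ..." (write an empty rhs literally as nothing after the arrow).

bba->; bcb->; ca->b; ccb->

  | cbcabb => cbbbb
  | cabc => bbc
  | cbcacb => cbbcb => cb
  | aba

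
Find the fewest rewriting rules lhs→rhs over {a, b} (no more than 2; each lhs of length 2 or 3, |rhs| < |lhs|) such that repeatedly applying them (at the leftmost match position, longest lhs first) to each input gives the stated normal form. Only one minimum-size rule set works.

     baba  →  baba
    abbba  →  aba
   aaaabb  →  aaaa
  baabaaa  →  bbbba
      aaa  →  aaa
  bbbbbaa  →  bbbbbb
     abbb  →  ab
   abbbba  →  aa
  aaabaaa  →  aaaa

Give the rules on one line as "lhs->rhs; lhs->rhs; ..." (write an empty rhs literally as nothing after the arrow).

abb->a; baa->bb

  | baba
  | abbba => aba
  | aaaabb => aaaa
  | baabaaa => bbbaaa => bbbba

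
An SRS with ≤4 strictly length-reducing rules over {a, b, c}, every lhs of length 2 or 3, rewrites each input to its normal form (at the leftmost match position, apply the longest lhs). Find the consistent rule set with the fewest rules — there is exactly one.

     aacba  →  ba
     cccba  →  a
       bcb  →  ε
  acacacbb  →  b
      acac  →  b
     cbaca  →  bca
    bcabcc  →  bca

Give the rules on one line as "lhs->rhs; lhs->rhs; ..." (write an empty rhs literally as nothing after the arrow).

  | aacba => acba => cba => ba
  | cccba => bcba => bba => a
  | bcb => bb => ε
  | acacacbb => cacacbb => ccacbb => bacbb => bcbb => bbb => b

ac->c; bb->; cb->b; cc->b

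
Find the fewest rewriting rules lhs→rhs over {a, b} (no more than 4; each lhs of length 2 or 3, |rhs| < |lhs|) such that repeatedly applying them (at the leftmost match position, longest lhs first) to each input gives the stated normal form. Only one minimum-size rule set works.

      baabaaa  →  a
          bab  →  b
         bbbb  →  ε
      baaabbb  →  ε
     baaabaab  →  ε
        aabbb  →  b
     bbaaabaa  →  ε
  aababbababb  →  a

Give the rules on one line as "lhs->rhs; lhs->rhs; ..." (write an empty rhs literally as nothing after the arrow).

aa->; ab->; abb->ba; bb->

  | baabaaa => bbaaa => aaa => a
  | bab => b
  | bbbb => bb => ε
  | baaabbb => babbb => bbab => ab => ε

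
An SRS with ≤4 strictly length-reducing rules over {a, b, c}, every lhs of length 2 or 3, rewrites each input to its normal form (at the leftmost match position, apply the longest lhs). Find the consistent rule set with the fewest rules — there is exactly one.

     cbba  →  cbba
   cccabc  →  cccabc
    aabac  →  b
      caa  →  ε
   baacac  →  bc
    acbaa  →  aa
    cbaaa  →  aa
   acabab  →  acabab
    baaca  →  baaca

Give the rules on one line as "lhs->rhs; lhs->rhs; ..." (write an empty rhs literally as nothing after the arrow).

aab->c; caa->; cac->b; cba->

  | cbba
  | cccabc
  | aabac => cac => b
  | caa => ε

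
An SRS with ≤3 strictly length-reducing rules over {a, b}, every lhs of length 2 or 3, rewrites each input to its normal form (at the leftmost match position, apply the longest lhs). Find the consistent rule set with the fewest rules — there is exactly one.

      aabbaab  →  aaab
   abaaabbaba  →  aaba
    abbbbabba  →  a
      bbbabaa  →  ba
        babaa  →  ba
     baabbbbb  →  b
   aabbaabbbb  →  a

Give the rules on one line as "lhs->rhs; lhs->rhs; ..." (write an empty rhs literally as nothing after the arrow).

  | aabbaab => aaab
  | abaaabbaba => aabbaba => aaba
  | abbbbabba => bbabba => abba => a
  | bbbabaa => babaa => ba

abb->; baa->; bb->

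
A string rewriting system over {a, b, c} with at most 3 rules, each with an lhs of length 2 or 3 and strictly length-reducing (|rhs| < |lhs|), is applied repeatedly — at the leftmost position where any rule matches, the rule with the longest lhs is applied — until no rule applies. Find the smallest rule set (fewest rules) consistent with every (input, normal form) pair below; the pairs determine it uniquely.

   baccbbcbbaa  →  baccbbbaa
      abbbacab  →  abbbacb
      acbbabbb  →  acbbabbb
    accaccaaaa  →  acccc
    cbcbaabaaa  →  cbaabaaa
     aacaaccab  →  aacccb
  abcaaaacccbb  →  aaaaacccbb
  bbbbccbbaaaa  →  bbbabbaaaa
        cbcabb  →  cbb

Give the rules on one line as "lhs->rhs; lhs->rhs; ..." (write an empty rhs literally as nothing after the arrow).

bc->; bcc->a; ca->c

  | baccbbcbbaa => baccbbbaa
  | abbbacab => abbbacb
  | acbbabbb
  | accaccaaaa => accccaaaa => accccaaa => accccaa => acccca => acccc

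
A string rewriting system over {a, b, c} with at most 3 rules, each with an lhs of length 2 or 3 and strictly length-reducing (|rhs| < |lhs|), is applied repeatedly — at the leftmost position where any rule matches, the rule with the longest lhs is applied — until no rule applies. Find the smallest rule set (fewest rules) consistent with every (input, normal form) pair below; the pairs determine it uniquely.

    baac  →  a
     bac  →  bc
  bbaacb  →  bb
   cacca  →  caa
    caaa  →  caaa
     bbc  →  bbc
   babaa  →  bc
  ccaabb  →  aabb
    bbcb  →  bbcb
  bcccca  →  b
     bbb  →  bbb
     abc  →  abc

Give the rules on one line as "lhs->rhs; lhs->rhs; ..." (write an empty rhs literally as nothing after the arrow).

ba->b; baa->ac; cc->

  | baac => acc => a
  | bac => bc
  | bbaacb => baccb => bccb => bb
  | cacca => caa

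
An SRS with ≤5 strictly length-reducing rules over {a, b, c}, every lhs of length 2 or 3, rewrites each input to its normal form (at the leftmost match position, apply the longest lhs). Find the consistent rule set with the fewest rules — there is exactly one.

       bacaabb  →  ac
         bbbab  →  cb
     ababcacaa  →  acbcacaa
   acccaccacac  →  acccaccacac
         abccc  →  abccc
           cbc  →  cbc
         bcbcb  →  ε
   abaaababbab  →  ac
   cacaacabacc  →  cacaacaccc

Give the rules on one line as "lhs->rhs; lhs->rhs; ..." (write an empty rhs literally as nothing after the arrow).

  | bacaabb => ccaabb => ccb => ac
  | bbbab => bbcb => bab => cb
  | ababcacaa => acbcacaa
  | acccaccacac

aab->; ba->c; bcb->ab; ccb->ac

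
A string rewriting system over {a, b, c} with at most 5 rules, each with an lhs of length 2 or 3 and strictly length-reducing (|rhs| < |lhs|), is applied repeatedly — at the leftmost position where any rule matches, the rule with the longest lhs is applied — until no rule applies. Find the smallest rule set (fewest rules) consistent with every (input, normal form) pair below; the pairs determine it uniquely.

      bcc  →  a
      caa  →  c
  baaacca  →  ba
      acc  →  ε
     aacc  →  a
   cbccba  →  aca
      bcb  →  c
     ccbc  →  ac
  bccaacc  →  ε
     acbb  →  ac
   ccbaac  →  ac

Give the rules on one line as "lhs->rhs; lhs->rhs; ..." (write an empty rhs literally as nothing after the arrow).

aa->; bc->c; cb->c; cc->a

  | bcc => cc => a
  | caa => c
  | baaacca => bacca => baaa => ba
  | acc => aa => ε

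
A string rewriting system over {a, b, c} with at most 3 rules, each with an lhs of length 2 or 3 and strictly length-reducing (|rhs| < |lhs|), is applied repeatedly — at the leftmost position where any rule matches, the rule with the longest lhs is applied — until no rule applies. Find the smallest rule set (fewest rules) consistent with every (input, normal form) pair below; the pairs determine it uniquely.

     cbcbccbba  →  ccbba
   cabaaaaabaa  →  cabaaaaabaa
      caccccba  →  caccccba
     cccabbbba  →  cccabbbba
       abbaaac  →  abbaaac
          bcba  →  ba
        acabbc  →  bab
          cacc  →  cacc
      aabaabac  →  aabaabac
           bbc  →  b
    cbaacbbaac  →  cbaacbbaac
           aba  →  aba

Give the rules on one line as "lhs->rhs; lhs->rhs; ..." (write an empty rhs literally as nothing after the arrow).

  | cbcbccbba => cbccbba => ccbba
  | cabaaaaabaa
  | caccccba
  | cccabbbba

aca->ba; bc->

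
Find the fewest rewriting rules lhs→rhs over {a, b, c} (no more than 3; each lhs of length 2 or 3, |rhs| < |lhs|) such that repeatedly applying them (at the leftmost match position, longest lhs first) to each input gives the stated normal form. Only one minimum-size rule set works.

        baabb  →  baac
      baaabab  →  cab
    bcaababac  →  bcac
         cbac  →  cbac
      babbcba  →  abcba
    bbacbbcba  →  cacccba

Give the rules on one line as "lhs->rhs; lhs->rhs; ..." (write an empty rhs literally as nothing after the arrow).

  | baabb => baac
  | baaabab => bbab => cab
  | bcaababac => bcaaaac => bcac
  | cbac

aaa->; bab->a; bb->c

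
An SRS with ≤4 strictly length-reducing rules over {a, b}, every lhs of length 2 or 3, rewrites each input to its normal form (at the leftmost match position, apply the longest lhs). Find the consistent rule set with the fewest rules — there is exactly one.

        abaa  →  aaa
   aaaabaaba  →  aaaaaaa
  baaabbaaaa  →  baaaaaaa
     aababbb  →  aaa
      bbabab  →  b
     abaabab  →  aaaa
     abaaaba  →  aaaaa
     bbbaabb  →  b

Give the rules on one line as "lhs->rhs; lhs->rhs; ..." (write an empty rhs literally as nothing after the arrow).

  | abaa => aaa
  | aaaabaaba => aaaaaaba => aaaaaaa
  | baaabbaaaa => baaabaaaa => baaaaaaa
  | aababbb => aaabbb => aaabb => aaab => aaa

ab->a; bb->b; bba->bb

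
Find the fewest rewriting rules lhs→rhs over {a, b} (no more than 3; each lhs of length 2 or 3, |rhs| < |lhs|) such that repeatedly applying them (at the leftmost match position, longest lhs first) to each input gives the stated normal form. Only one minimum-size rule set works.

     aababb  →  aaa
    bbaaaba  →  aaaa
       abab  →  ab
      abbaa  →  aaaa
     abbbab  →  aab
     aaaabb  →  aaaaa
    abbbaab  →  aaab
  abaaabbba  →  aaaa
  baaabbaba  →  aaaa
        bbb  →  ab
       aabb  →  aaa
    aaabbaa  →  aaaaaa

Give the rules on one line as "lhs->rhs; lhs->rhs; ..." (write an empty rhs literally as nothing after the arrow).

  | aababb => aabb => aaa
  | bbaaaba => aaaaba => aaaa
  | abab => ab
  | abbaa => aaaa

ba->; bb->a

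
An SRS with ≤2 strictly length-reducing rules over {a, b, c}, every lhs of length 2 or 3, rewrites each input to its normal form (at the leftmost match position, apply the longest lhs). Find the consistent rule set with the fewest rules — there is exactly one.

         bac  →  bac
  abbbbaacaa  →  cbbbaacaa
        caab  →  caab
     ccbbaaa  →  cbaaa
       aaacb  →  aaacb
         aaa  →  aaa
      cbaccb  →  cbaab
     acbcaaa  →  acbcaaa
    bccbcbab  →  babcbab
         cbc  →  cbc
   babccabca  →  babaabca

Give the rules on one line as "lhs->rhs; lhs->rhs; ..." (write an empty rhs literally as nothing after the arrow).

  | bac
  | abbbbaacaa => cbbbaacaa
  | caab
  | ccbbaaa => abbaaa => cbaaa

abb->cb; cc->a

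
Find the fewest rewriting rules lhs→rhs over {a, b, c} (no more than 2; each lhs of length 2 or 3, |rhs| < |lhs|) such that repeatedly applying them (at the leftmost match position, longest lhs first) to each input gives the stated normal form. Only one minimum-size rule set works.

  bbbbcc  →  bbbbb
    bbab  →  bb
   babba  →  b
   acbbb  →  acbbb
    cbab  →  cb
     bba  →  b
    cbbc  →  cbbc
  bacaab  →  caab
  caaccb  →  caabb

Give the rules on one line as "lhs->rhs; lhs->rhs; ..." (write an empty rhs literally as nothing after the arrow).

  | bbbbcc => bbbbb
  | bbab => bb
  | babba => bba => b
  | acbbb

ba->; cc->b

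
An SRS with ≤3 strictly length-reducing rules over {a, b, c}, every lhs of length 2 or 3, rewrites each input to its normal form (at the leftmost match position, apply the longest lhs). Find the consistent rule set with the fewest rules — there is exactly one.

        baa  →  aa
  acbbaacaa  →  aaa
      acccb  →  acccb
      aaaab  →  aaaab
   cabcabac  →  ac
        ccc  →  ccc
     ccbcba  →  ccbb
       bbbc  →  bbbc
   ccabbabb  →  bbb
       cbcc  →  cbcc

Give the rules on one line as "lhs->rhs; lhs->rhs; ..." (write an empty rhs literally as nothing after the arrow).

  | baa => aa
  | acbbaacaa => acbaacaa => acaacaa => abacaa => aacaa => aaba => aaa
  | acccb
  | aaaab

ba->a; ca->b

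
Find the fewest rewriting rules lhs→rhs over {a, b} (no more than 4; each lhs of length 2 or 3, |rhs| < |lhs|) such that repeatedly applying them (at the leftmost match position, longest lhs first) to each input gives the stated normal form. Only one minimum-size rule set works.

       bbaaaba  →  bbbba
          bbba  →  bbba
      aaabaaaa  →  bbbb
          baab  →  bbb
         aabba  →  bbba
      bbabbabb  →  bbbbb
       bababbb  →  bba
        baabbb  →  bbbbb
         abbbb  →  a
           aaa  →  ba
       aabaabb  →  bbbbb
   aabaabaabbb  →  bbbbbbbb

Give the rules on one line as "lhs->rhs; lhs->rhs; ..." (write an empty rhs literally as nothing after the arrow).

  | bbaaaba => bbbaba => bbbba
  | bbba
  | aaabaaaa => babaaaa => bbaaaa => bbbaa => bbbb
  | baab => bbb

aa->b; ab->a; aba->ba; abb->a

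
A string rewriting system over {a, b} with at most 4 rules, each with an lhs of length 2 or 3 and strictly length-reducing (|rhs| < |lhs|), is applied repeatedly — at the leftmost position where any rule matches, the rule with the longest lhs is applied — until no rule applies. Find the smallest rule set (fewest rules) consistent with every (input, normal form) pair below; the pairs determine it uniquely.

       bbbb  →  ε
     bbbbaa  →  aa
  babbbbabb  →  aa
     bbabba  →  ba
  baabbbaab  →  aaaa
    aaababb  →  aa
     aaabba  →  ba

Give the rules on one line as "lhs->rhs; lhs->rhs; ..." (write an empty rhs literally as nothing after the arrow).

  | bbbb => bb => ε
  | bbbbaa => bbaa => aa
  | babbbbabb => aabbbabb => aabbabb => aababb => ababb => babb => aab => aa
  | bbabba => abba => aba => ba

ab->a; aba->ba; bab->aa; bb->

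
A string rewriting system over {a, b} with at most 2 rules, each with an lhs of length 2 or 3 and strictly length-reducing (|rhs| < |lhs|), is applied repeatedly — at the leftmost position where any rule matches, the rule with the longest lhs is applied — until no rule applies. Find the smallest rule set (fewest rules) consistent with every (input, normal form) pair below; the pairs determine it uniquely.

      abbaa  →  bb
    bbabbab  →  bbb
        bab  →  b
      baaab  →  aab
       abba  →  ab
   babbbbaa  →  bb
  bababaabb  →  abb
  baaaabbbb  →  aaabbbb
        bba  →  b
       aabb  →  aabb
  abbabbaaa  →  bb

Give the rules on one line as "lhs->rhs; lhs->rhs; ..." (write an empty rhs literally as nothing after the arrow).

  | abbaa => aba => bb
  | bbabbab => bbbab => bbb
  | bab => b
  | baaab => aab

aba->bb; ba->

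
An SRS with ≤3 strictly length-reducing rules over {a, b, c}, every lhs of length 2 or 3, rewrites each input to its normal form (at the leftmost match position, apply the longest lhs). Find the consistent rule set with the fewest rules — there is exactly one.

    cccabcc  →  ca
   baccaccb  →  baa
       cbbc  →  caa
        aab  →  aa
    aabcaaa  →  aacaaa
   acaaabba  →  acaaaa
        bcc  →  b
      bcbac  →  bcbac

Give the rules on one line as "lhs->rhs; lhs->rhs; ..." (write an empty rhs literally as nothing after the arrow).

ab->a; bbc->aa; cc->

  | cccabcc => cabcc => cacc => ca
  | baccaccb => baaccb => baab => baa
  | cbbc => caa
  | aab => aa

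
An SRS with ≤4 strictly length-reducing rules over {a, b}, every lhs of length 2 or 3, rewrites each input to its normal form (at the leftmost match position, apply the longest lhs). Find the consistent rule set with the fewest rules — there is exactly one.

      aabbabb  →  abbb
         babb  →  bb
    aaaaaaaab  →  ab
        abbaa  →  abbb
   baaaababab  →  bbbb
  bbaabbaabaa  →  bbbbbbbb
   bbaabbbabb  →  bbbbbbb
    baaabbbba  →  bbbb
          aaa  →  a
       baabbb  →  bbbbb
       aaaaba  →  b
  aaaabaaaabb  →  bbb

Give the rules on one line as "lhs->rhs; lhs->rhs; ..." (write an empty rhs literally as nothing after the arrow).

aa->a; aba->b; ba->; baa->bb

  | aabbabb => abbabb => abbb
  | babb => bb
  | aaaaaaaab => aaaaaaab => aaaaaab => aaaaab => aaaab => aaab => aab => ab
  | abbaa => abbb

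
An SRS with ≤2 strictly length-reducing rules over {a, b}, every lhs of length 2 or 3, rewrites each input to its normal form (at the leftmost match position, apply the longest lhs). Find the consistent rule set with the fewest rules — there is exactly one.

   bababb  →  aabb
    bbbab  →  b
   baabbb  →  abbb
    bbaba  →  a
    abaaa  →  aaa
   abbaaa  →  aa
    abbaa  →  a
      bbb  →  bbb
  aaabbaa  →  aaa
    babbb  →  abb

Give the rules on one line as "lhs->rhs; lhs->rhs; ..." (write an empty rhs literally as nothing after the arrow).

  | bababb => aabb
  | bbbab => bba => b
  | baabbb => abbb
  | bbaba => baa => a

ba->; bab->a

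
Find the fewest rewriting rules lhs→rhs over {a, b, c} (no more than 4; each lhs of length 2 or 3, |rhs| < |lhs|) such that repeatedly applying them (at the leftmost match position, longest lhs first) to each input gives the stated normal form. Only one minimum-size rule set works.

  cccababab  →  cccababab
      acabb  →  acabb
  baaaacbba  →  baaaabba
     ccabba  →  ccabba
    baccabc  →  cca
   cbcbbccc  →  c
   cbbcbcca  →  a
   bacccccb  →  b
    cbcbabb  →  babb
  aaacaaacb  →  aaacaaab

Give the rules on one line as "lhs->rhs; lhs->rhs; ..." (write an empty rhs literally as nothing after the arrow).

  | cccababab
  | acabb
  | baaaacbba => baaaabba
  | ccabba

bac->c; bc->; cb->b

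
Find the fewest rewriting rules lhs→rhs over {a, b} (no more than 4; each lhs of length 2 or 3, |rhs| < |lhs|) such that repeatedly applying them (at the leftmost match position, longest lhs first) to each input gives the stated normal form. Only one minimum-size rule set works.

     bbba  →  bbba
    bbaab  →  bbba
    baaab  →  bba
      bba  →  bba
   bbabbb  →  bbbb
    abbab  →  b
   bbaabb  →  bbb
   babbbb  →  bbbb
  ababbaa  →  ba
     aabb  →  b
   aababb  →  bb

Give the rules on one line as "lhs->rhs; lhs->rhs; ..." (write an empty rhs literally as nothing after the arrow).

  | bbba
  | bbaab => bbba
  | baaab => baab => bba
  | bba

aa->a; aab->ba; ab->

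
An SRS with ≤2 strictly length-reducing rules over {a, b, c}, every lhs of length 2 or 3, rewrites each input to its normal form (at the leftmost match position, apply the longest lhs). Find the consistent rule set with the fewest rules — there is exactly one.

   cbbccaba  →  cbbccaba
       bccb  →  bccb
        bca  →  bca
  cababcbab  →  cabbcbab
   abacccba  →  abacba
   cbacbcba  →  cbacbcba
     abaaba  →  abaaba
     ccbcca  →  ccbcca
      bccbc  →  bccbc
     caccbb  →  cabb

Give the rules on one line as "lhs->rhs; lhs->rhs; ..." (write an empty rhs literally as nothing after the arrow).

abc->bc; acc->a

  | cbbccaba
  | bccb
  | bca
  | cababcbab => cabbcbab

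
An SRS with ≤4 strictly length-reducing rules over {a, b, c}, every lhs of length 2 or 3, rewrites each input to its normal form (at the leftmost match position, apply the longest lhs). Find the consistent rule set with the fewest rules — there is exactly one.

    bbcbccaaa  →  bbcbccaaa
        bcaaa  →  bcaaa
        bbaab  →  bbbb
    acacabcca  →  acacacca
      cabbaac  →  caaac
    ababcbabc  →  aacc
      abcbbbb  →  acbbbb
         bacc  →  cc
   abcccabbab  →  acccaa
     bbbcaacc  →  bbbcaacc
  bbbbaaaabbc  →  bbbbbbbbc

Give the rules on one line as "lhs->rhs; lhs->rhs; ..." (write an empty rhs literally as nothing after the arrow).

ab->a; baa->bb; bac->c

  | bbcbccaaa
  | bcaaa
  | bbaab => bbbb
  | acacabcca => acacacca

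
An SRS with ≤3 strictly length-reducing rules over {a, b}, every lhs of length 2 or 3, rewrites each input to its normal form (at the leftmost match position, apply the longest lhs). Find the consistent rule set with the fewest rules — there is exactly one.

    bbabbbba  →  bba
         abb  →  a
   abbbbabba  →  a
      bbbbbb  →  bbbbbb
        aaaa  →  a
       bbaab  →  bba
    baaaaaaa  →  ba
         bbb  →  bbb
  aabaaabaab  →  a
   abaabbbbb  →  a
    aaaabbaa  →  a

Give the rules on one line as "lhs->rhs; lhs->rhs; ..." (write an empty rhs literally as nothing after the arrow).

  | bbabbbba => bbabbba => bbabba => bbaba => bbaa => bba
  | abb => ab => a
  | abbbbabba => abbbabba => abbabba => ababba => aabba => abba => aba => aa => a
  | bbbbbb

aa->a; ab->a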